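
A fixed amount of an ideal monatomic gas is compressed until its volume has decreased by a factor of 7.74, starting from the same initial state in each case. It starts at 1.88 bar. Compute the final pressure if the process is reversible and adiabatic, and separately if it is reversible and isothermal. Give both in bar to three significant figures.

adiabatic: 56.9 bar; isothermal: 14.6 bar

For a monatomic ideal gas γ = 5/3.
Isothermal: P₂ = P₁(V₁/V₂) = 1.88×7.74 = 14.55 bar.
Adiabatic: P₂ = P₁(V₁/V₂)^γ = 1.88×7.74^(5/3) = 56.94 bar.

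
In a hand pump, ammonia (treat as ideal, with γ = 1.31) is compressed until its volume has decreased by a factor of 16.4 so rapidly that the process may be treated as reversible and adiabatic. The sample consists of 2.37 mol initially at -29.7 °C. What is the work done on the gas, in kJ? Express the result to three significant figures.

W ≈ 21.4 kJ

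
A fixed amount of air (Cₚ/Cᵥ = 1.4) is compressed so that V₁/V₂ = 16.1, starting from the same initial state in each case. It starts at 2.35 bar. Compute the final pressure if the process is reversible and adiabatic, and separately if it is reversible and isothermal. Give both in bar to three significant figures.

Isothermal: P₂ = P₁(V₁/V₂) = 2.35×16.1 = 37.84 bar.
Adiabatic: P₂ = P₁(V₁/V₂)^γ = 2.35×16.1^(1.4) = 115 bar.

adiabatic: 115 bar; isothermal: 37.8 bar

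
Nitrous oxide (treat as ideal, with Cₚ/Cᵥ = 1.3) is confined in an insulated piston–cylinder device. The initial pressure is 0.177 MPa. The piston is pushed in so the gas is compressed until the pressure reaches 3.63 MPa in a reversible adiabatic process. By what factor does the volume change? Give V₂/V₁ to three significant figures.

From PV^γ = const, V₂/V₁ = (P₁/P₂)^(1/γ).
V₂/V₁ = (0.177/3.63)^(0.769) = 0.09791.

V₂/V₁ ≈ 0.0979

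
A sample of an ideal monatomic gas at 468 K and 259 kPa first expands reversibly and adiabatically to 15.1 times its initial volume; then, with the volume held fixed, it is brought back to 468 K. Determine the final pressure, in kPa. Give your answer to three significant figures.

For a monatomic ideal gas γ = 5/3.
Adiabatic step (PV^γ = const): P₂ = 259×(1/15.1)^(5/3) = 2.808 kPa; T₂ = 468×(1/15.1)^(2/3) = 76.61 K.
Isochoric: P₃ = P₂(T₃/T₂) = 2.808 × (468/76.61) = 17.15 kPa.

P₃ ≈ 17.2 kPa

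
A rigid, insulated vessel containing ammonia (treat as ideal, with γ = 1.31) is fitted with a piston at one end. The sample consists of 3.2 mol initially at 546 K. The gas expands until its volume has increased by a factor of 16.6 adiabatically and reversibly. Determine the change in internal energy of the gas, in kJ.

ΔU ≈ -27.2 kJ

Adiabatic: T₁V₁^(γ−1) = T₂V₂^(γ−1) ⇒ T₂ = T₁ (V₁/V₂)^(γ−1).
T₂ = 546 × (1/16.6)^(0.31) = 228.5 K.
Q = 0, so ΔU = W_on_gas = nCᵥΔT with Cᵥ = R/(γ−1) = 26.82 J/(mol·K).
ΔU = 3.2 × 26.82 × (228.5 − 546) = -27250 J.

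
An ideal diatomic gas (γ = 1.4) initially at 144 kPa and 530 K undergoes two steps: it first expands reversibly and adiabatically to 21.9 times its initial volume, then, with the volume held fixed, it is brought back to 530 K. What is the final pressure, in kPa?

P₃ ≈ 6.58 kPa

Adiabatic step (PV^γ = const): P₂ = 144×(1/21.9)^(1.4) = 1.913 kPa; T₂ = 530×(1/21.9)^(0.4) = 154.2 K.
Isochoric: P₃ = P₂(T₃/T₂) = 1.913 × (530/154.2) = 6.575 kPa.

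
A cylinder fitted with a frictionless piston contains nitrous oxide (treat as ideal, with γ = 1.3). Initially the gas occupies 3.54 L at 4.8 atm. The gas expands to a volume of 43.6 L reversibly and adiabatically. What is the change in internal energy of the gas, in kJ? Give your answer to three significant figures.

ΔU ≈ -3.04 kJ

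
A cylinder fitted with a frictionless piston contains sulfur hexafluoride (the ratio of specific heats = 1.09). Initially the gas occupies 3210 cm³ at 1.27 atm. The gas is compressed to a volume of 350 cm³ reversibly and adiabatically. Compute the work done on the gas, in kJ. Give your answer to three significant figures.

P₂ = P₁(V₁/V₂)^γ = 1.27×(3210/350)^(1.09) = 14.22 atm.
For a reversible adiabat, W_by_gas = (P₁V₁ − P₂V₂)/(γ−1).
W_by = (128700×0.00321 − 1.441×10^6×0.00035) / (0.09) = -1013 J.
W_on_gas = −W_by = 1013 J.

W ≈ 1.01 kJ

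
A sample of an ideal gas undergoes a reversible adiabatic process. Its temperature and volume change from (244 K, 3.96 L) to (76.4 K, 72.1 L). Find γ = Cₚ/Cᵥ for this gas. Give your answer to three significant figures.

TV^(γ−1) = const ⇒ γ − 1 = ln(T₂/T₁) / ln(V₁/V₂).
γ = 1 + ln(76.4/244) / ln(3.96/72.1) = 1.4.

γ ≈ 1.40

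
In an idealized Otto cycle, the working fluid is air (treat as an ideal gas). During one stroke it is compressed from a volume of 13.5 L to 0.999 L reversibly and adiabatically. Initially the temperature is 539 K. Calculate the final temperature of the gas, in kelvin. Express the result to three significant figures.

Adiabatic: T₁V₁^(γ−1) = T₂V₂^(γ−1) ⇒ T₂ = T₁ (V₁/V₂)^(γ−1).
For a diatomic ideal gas γ = 7/5, so γ−1 = 2/5.
T₂ = 539 × (13.5/0.999)^(2/5) = 1527 K.

T₂ ≈ 1530 K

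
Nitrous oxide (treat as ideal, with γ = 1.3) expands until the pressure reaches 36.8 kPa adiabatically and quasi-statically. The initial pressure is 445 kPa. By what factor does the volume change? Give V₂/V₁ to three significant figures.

V₂/V₁ ≈ 6.80

From PV^γ = const, V₂/V₁ = (P₁/P₂)^(1/γ).
V₂/V₁ = (445/36.8)^(0.769) = 6.803.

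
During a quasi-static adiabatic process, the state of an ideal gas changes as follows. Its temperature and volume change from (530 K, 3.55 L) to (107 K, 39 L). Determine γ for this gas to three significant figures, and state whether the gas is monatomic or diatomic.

γ ≈ 1.67; monatomic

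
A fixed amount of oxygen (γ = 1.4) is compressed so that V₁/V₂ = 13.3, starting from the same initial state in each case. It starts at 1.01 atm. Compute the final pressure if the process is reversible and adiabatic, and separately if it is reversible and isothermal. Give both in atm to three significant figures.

adiabatic: 37.8 atm; isothermal: 13.4 atm

Isothermal: P₂ = P₁(V₁/V₂) = 1.01×13.3 = 13.43 atm.
Adiabatic: P₂ = P₁(V₁/V₂)^γ = 1.01×13.3^(1.4) = 37.82 atm.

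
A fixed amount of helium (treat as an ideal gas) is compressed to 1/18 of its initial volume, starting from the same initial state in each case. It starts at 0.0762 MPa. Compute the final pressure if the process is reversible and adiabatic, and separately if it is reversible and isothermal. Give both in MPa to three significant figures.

For a monatomic ideal gas γ = 5/3.
Isothermal: P₂ = P₁(V₁/V₂) = 0.0762×18 = 1.372 MPa.
Adiabatic: P₂ = P₁(V₁/V₂)^γ = 0.0762×18^(5/3) = 9.421 MPa.

adiabatic: 9.42 MPa; isothermal: 1.37 MPa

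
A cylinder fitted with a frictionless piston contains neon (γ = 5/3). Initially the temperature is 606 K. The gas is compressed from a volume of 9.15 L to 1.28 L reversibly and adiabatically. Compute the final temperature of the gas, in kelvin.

For a reversible adiabat TV^(γ−1) is constant, so T₂ = T₁ (V₁/V₂)^(γ−1).
T₂ = 606 × (9.15/1.28)^(2/3) = 2249 K.

T₂ ≈ 2250 K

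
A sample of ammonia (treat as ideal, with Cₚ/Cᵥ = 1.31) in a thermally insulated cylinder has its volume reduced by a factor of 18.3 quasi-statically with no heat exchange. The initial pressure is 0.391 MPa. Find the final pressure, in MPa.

Adiabatic: P₁V₁^γ = P₂V₂^γ ⇒ P₂ = P₁ (V₁/V₂)^γ.
P₂ = 0.391 × 18.3^(1.31) = 17.62 MPa.

P₂ ≈ 17.6 MPa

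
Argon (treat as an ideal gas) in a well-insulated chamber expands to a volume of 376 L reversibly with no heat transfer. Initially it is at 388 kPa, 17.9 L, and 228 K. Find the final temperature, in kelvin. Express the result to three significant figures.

Adiabatic: T₁V₁^(γ−1) = T₂V₂^(γ−1) ⇒ T₂ = T₁ (V₁/V₂)^(γ−1).
γ = 5/3 for a monatomic ideal gas.
T₂ = 228 × (17.9/376)^(2/3) = 29.95 K.

T₂ ≈ 29.9 K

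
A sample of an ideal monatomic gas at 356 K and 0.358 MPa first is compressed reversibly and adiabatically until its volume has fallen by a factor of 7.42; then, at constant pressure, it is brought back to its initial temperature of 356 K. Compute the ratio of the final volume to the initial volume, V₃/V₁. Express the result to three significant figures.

V₃/V₁ ≈ 0.0354

For a monatomic ideal gas γ = 5/3.
Adiabatic step: V₂/V₁ = 0.1348; T₂ = T₁·7.42^(2/3) = 1354 K.
Isobaric step: V₃/V₂ = T₃/T₂ = 356/1354.
V₃/V₁ = (V₂/V₁)(V₃/V₂) = 0.1348 × (356/1354) = 0.03543.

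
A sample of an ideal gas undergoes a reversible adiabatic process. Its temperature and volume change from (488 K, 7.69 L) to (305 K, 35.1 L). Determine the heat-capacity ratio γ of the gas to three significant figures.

γ ≈ 1.31

TV^(γ−1) = const ⇒ γ − 1 = ln(T₂/T₁) / ln(V₁/V₂).
γ = 1 + ln(305/488) / ln(7.69/35.1) = 1.31.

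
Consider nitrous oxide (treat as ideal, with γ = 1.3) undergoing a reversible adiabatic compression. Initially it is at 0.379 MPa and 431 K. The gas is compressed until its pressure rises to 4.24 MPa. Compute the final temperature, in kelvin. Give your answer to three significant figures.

Adiabatic: T₂/T₁ = (P₂/P₁)^((γ−1)/γ).
T₂ = 431 × (4.24/0.379)^(0.231) = 752.5 K.

T₂ ≈ 752 K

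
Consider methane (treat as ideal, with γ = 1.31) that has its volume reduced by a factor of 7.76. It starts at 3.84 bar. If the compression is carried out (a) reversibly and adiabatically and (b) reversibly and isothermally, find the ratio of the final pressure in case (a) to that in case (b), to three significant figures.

P_adiabatic / P_isothermal ≈ 1.89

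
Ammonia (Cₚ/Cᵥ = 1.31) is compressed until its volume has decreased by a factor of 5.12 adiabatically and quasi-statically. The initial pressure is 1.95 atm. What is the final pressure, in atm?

Since PV^γ is constant along a reversible adiabat, P₂ = P₁ (V₁/V₂)^γ.
P₂ = 1.95 × 5.12^(1.31) = 16.56 atm.

P₂ ≈ 16.6 atm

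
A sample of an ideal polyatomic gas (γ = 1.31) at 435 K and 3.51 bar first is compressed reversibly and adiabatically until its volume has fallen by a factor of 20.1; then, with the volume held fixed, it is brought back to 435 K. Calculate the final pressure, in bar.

Adiabatic step (PV^γ = const): P₂ = 3.51×20.1^(1.31) = 178.9 bar; T₂ = 435×20.1^(0.31) = 1103 K.
Isochoric: P₃ = P₂(T₃/T₂) = 178.9 × (435/1103) = 70.55 bar.

P₃ ≈ 70.6 bar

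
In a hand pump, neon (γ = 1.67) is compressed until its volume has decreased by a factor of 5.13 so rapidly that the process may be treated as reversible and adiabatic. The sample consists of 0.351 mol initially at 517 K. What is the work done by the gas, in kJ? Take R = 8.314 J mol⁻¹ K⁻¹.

W ≈ -4.48 kJ

Adiabatic: T₁V₁^(γ−1) = T₂V₂^(γ−1) ⇒ T₂ = T₁ (V₁/V₂)^(γ−1).
T₂ = 517 × 5.13^(0.67) = 1546 K.
Q = 0, so ΔU = W_on_gas = nCᵥΔT with Cᵥ = R/(γ−1) = 12.41 J/(mol·K).
ΔU = 0.351 × 12.41 × (1546 − 517) = 4483 J.
Work done by the gas = −ΔU = -4483 J.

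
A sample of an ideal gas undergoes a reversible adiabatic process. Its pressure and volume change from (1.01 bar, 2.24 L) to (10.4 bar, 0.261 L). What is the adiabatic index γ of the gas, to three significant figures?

γ ≈ 1.08

PV^γ = const ⇒ γ = ln(P₂/P₁) / ln(V₁/V₂).
γ = ln(10.4/1.01) / ln(2.24/0.261) = 1.085.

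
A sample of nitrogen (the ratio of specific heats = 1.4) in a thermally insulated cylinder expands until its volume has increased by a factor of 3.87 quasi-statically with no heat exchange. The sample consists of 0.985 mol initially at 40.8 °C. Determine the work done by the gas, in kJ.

Adiabatic: T₁V₁^(γ−1) = T₂V₂^(γ−1) ⇒ T₂ = T₁ (V₁/V₂)^(γ−1).
T₁ = 40.8 °C = 313.9 K.
T₂ = 313.9 × (1/3.87)^(0.4) = 182.7 K.
Q = 0, so ΔU = W_on_gas = nCᵥΔT with Cᵥ = R/(γ−1) = 20.79 J/(mol·K).
ΔU = 0.985 × 20.79 × (182.7 − 313.9) = -2687 J.
Work done by the gas = −ΔU = 2687 J.

W ≈ 2.69 kJ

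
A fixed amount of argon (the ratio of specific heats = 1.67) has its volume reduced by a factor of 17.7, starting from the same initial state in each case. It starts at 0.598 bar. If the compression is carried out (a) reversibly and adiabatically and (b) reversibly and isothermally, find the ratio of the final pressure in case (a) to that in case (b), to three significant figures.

P_adiabatic / P_isothermal ≈ 6.86

Isothermal: P_b = P₁(V₁/V₂) = 0.598×17.7.
Adiabatic: P_a = P₁(V₁/V₂)^γ = 0.598×17.7^(1.67).
P_a/P_b = (V₁/V₂)^(γ−1) = 17.7^(0.67) = 6.857.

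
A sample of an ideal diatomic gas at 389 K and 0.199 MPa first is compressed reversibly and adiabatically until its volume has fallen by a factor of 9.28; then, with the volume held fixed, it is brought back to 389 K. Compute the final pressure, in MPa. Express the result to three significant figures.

For a diatomic ideal gas γ = 7/5.
Adiabatic step (PV^γ = const): P₂ = 0.199×9.28^(7/5) = 4.502 MPa; T₂ = 389×9.28^(2/5) = 948.4 K.
Isochoric: P₃ = P₂(T₃/T₂) = 4.502 × (389/948.4) = 1.847 MPa.

P₃ ≈ 1.85 MPa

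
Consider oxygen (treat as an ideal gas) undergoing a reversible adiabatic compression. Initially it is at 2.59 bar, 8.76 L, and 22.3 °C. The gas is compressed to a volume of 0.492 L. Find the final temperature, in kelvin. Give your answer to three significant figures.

Adiabatic: T₁V₁^(γ−1) = T₂V₂^(γ−1) ⇒ T₂ = T₁ (V₁/V₂)^(γ−1).
γ = 7/5 for a diatomic ideal gas.
T₁ = 22.3 °C = 295.4 K.
T₂ = 295.4 × (8.76/0.492)^(2/5) = 934.8 K.

T₂ ≈ 935 K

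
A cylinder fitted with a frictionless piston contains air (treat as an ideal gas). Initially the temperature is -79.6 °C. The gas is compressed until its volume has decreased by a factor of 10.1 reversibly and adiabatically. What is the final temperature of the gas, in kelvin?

T₂ ≈ 488 K

For a reversible adiabat TV^(γ−1) is constant, so T₂ = T₁ (V₁/V₂)^(γ−1).
For a diatomic ideal gas γ = 7/5, so γ−1 = 2/5.
T₁ = -79.6 °C = 193.5 K.
T₂ = 193.5 × 10.1^(2/5) = 488.1 K.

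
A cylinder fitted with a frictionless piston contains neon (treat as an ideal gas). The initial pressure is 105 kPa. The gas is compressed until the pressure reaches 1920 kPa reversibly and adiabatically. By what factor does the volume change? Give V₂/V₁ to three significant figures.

V₂/V₁ ≈ 0.175

From PV^γ = const, V₂/V₁ = (P₁/P₂)^(1/γ).
For a monatomic ideal gas γ = 5/3.
V₂/V₁ = (105/1920)^(3/5) = 0.1749.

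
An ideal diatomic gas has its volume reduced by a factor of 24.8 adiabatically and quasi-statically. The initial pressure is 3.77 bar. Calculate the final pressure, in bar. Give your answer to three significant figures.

Adiabatic: P₁V₁^γ = P₂V₂^γ ⇒ P₂ = P₁ (V₁/V₂)^γ.
For a diatomic ideal gas γ = 7/5.
P₂ = 3.77 × 24.8^(7/5) = 337.7 bar.

P₂ ≈ 338 bar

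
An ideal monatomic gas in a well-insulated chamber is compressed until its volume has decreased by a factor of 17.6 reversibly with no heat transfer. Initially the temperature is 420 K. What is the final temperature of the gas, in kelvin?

T₂ ≈ 2840 K

For a reversible adiabat TV^(γ−1) is constant, so T₂ = T₁ (V₁/V₂)^(γ−1).
For a monatomic ideal gas γ = 5/3, so γ−1 = 2/3.
T₂ = 420 × 17.6^(2/3) = 2842 K.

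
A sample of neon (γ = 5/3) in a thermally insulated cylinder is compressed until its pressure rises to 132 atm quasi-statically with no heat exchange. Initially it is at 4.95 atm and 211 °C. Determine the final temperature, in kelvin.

T₂ ≈ 1800 K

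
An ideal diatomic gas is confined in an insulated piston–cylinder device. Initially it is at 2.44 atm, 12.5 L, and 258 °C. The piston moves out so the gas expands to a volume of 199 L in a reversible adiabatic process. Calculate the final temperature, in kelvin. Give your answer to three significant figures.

For a reversible adiabat TV^(γ−1) is constant, so T₂ = T₁ (V₁/V₂)^(γ−1).
γ = 7/5 for a diatomic ideal gas.
T₁ = 258 °C = 531.1 K.
T₂ = 531.1 × (12.5/199)^(2/5) = 175.6 K.

T₂ ≈ 176 K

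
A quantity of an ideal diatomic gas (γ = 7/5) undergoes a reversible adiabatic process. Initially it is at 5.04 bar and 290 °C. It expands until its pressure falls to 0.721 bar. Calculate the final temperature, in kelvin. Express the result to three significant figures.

Adiabatic: T₂/T₁ = (P₂/P₁)^((γ−1)/γ).
T₁ = 290 °C = 563.1 K.
T₂ = 563.1 × (0.721/5.04)^(2/7) = 323.1 K.

T₂ ≈ 323 K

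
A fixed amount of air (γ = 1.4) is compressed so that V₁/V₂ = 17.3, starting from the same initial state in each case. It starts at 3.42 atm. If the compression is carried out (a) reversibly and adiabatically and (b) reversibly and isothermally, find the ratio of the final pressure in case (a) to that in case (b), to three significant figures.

Isothermal: P_b = P₁(V₁/V₂) = 3.42×17.3.
Adiabatic: P_a = P₁(V₁/V₂)^γ = 3.42×17.3^(1.4).
P_a/P_b = (V₁/V₂)^(γ−1) = 17.3^(0.4) = 3.128.

P_adiabatic / P_isothermal ≈ 3.13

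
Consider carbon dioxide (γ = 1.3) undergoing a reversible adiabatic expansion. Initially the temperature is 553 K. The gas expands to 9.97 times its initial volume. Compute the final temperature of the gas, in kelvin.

For a reversible adiabat TV^(γ−1) is constant, so T₂ = T₁ (V₁/V₂)^(γ−1).
T₂ = 553 × (1/9.97)^(0.3) = 277.4 K.

T₂ ≈ 277 K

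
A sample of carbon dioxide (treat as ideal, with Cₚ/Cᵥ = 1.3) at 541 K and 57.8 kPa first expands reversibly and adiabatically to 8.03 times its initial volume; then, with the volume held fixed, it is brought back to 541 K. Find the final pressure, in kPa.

P₃ ≈ 7.20 kPa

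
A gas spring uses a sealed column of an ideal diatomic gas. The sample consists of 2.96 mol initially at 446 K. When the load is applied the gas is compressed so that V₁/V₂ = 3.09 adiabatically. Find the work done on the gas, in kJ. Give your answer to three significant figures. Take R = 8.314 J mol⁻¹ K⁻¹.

W ≈ 15.6 kJ

Adiabatic: T₁V₁^(γ−1) = T₂V₂^(γ−1) ⇒ T₂ = T₁ (V₁/V₂)^(γ−1).
γ = 7/5 for a diatomic ideal gas, so γ−1 = 2/5.
T₂ = 446 × 3.09^(2/5) = 700.4 K.
Q = 0, so ΔU = W_on_gas = nCᵥΔT with Cᵥ = R/(γ−1) = 20.79 J/(mol·K).
ΔU = 2.96 × 20.79 × (700.4 − 446) = 15650 J.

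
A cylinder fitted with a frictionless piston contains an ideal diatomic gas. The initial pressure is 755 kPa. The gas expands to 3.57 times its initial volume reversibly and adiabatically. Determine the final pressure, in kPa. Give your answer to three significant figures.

Since PV^γ is constant along a reversible adiabat, P₂ = P₁ (V₁/V₂)^γ.
For a diatomic ideal gas γ = 7/5.
P₂ = 755 × (1/3.57)^(7/5) = 127.1 kPa.

P₂ ≈ 127 kPa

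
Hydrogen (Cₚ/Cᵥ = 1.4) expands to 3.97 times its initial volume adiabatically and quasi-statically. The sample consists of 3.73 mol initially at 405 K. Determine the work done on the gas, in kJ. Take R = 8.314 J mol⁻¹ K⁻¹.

W ≈ -13.3 kJ

Adiabatic: T₁V₁^(γ−1) = T₂V₂^(γ−1) ⇒ T₂ = T₁ (V₁/V₂)^(γ−1).
T₂ = 405 × (1/3.97)^(0.4) = 233.3 K.
Q = 0, so ΔU = W_on_gas = nCᵥΔT with Cᵥ = R/(γ−1) = 20.79 J/(mol·K).
ΔU = 3.73 × 20.79 × (233.3 − 405) = -13310 J.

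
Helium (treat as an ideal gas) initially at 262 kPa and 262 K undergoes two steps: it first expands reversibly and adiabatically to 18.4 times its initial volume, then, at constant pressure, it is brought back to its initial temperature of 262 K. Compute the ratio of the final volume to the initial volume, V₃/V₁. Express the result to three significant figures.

V₃/V₁ ≈ 128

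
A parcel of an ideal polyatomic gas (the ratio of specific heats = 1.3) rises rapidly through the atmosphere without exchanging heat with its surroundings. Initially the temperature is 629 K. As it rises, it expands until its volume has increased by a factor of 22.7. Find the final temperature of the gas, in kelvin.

For a reversible adiabat TV^(γ−1) is constant, so T₂ = T₁ (V₁/V₂)^(γ−1).
T₂ = 629 × (1/22.7)^(0.3) = 246.5 K.

T₂ ≈ 247 K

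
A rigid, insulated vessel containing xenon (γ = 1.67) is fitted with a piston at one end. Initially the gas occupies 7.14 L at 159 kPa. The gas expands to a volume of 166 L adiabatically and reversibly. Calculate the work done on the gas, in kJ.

W ≈ -1.49 kJ

P₂ = P₁(V₁/V₂)^γ = 159×(7.14/166)^(1.67) = 0.8308 kPa.
For a reversible adiabat, W_by_gas = (P₁V₁ − P₂V₂)/(γ−1).
W_by = (159000×0.00714 − 830.8×0.166) / (0.67) = 1489 J.
W_on_gas = −W_by = -1489 J.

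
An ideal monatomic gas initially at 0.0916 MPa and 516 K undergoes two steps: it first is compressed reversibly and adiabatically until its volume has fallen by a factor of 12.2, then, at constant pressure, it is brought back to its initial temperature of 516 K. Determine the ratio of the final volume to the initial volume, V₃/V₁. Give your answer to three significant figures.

V₃/V₁ ≈ 0.0155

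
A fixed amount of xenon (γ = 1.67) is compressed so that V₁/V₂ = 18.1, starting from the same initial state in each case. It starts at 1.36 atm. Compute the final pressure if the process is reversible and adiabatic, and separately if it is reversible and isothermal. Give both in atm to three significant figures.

adiabatic: 171 atm; isothermal: 24.6 atm

Isothermal: P₂ = P₁(V₁/V₂) = 1.36×18.1 = 24.62 atm.
Adiabatic: P₂ = P₁(V₁/V₂)^γ = 1.36×18.1^(1.67) = 171.3 atm.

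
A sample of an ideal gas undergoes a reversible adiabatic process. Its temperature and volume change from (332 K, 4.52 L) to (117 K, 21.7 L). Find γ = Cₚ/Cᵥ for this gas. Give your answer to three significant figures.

γ ≈ 1.66

TV^(γ−1) = const ⇒ γ − 1 = ln(T₂/T₁) / ln(V₁/V₂).
γ = 1 + ln(117/332) / ln(4.52/21.7) = 1.665.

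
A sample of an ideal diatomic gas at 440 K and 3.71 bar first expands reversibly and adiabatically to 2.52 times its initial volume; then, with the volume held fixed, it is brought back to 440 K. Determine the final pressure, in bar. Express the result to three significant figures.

For a diatomic ideal gas γ = 7/5.
Adiabatic step (PV^γ = const): P₂ = 3.71×(1/2.52)^(7/5) = 1.017 bar; T₂ = 440×(1/2.52)^(2/5) = 304 K.
Isochoric: P₃ = P₂(T₃/T₂) = 1.017 × (440/304) = 1.472 bar.

P₃ ≈ 1.47 bar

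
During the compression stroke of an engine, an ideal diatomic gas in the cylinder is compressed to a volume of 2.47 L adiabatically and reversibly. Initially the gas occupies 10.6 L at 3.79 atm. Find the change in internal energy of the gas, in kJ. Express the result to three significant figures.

ΔU ≈ 8.05 kJ

γ = 7/5 for a diatomic ideal gas.
P₂ = P₁(V₁/V₂)^γ = 3.79×(10.6/2.47)^(7/5) = 29.13 atm.
For a reversible adiabat, W_by_gas = (P₁V₁ − P₂V₂)/(γ−1).
W_by = (384000×0.0106 − 2.951×10^6×0.00247) / (2/5) = -8047 J.
Q = 0 ⇒ ΔU = −W_by = 8047 J.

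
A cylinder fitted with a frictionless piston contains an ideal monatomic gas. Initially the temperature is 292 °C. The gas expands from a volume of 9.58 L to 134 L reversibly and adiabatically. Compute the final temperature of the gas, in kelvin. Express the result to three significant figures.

Adiabatic: T₁V₁^(γ−1) = T₂V₂^(γ−1) ⇒ T₂ = T₁ (V₁/V₂)^(γ−1).
For a monatomic ideal gas γ = 5/3, so γ−1 = 2/3.
T₁ = 292 °C = 565.1 K.
T₂ = 565.1 × (9.58/134)^(2/3) = 97.35 K.

T₂ ≈ 97.4 K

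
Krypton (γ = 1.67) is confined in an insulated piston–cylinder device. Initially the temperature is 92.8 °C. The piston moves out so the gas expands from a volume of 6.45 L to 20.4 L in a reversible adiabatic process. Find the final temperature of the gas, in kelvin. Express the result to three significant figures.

T₂ ≈ 169 K

Adiabatic: T₁V₁^(γ−1) = T₂V₂^(γ−1) ⇒ T₂ = T₁ (V₁/V₂)^(γ−1).
T₁ = 92.8 °C = 365.9 K.
T₂ = 365.9 × (6.45/20.4)^(0.67) = 169.2 K.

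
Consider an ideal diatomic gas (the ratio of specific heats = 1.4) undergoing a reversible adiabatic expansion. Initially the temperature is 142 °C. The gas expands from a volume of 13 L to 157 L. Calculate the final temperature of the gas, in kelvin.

For a reversible adiabat TV^(γ−1) is constant, so T₂ = T₁ (V₁/V₂)^(γ−1).
T₁ = 142 °C = 415.1 K.
T₂ = 415.1 × (13/157)^(0.4) = 153.3 K.

T₂ ≈ 153 K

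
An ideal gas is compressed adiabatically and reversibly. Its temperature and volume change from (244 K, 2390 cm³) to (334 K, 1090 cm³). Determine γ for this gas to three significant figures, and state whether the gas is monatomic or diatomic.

γ ≈ 1.40; diatomic

TV^(γ−1) = const ⇒ γ − 1 = ln(T₂/T₁) / ln(V₁/V₂).
γ = 1 + ln(334/244) / ln(2390/1090) = 1.4.
γ ≈ 1.40 is close to 7/5, so the gas is diatomic.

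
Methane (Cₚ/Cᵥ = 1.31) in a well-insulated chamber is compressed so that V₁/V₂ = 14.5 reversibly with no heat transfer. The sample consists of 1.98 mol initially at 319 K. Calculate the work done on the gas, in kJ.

Adiabatic: T₁V₁^(γ−1) = T₂V₂^(γ−1) ⇒ T₂ = T₁ (V₁/V₂)^(γ−1).
T₂ = 319 × 14.5^(0.31) = 730.8 K.
Q = 0, so ΔU = W_on_gas = nCᵥΔT with Cᵥ = R/(γ−1) = 26.82 J/(mol·K).
ΔU = 1.98 × 26.82 × (730.8 − 319) = 21870 J.

W ≈ 21.9 kJ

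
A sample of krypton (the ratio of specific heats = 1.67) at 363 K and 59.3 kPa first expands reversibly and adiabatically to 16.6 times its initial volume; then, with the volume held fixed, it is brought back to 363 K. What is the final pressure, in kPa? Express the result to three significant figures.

Adiabatic step (PV^γ = const): P₂ = 59.3×(1/16.6)^(1.67) = 0.5438 kPa; T₂ = 363×(1/16.6)^(0.67) = 55.26 K.
Isochoric: P₃ = P₂(T₃/T₂) = 0.5438 × (363/55.26) = 3.572 kPa.

P₃ ≈ 3.57 kPa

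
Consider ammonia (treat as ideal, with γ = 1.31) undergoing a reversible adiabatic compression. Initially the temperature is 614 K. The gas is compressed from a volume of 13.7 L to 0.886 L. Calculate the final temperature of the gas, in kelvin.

T₂ ≈ 1430 K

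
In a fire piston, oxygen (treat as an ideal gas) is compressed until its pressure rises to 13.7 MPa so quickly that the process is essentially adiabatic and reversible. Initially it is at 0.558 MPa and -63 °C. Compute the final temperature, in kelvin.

Along an adiabat T P^((1−γ)/γ) is constant, so T₂ = T₁ (P₂/P₁)^((γ−1)/γ).
For a diatomic ideal gas γ = 7/5, so (γ−1)/γ = 2/7.
T₁ = -63 °C = 210.1 K.
T₂ = 210.1 × (13.7/0.558)^(2/7) = 524.4 K.

T₂ ≈ 524 K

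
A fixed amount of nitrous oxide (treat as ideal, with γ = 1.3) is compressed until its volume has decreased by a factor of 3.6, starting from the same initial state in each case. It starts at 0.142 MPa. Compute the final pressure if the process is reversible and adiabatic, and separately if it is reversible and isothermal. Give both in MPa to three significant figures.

adiabatic: 0.751 MPa; isothermal: 0.511 MPa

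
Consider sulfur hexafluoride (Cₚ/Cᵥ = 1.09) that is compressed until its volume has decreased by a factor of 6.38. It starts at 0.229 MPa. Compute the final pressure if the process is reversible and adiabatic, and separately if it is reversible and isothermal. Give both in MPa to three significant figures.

adiabatic: 1.73 MPa; isothermal: 1.46 MPa

Isothermal: P₂ = P₁(V₁/V₂) = 0.229×6.38 = 1.461 MPa.
Adiabatic: P₂ = P₁(V₁/V₂)^γ = 0.229×6.38^(1.09) = 1.726 MPa.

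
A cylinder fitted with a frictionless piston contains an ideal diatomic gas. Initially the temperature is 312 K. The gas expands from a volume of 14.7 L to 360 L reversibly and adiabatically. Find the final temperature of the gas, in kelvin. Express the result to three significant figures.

T₂ ≈ 86.8 K

For a reversible adiabat TV^(γ−1) is constant, so T₂ = T₁ (V₁/V₂)^(γ−1).
For a diatomic ideal gas γ = 7/5, so γ−1 = 2/5.
T₂ = 312 × (14.7/360)^(2/5) = 86.81 K.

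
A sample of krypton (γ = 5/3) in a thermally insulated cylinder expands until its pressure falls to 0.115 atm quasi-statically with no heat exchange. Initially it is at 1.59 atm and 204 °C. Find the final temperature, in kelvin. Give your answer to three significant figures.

Along an adiabat T P^((1−γ)/γ) is constant, so T₂ = T₁ (P₂/P₁)^((γ−1)/γ).
T₁ = 204 °C = 477.1 K.
T₂ = 477.1 × (0.115/1.59)^(2/5) = 166.9 K.

T₂ ≈ 167 K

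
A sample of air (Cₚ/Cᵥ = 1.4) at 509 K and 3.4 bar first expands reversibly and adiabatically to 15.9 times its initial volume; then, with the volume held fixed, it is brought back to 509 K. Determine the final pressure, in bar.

P₃ ≈ 0.214 bar

Adiabatic step (PV^γ = const): P₂ = 3.4×(1/15.9)^(1.4) = 0.07072 bar; T₂ = 509×(1/15.9)^(0.4) = 168.3 K.
Isochoric: P₃ = P₂(T₃/T₂) = 0.07072 × (509/168.3) = 0.2138 bar.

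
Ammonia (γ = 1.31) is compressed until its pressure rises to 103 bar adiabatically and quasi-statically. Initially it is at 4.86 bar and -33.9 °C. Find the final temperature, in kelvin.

Along an adiabat T P^((1−γ)/γ) is constant, so T₂ = T₁ (P₂/P₁)^((γ−1)/γ).
T₁ = -33.9 °C = 239.2 K.
T₂ = 239.2 × (103/4.86)^(0.237) = 492.8 K.

T₂ ≈ 493 K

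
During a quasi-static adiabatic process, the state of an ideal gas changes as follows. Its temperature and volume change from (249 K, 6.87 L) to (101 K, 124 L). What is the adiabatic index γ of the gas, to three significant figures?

γ ≈ 1.31

TV^(γ−1) = const ⇒ γ − 1 = ln(T₂/T₁) / ln(V₁/V₂).
γ = 1 + ln(101/249) / ln(6.87/124) = 1.312.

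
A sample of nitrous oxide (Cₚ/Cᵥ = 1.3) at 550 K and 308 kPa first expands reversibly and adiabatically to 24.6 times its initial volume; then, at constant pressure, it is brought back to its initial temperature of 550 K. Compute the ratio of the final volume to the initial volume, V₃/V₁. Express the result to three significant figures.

Adiabatic step: V₂/V₁ = 24.6; T₂ = T₁·(1/24.6)^(0.3) = 210.4 K.
Isobaric step: V₃/V₂ = T₃/T₂ = 550/210.4.
V₃/V₁ = (V₂/V₁)(V₃/V₂) = 24.6 × (550/210.4) = 64.3.

V₃/V₁ ≈ 64.3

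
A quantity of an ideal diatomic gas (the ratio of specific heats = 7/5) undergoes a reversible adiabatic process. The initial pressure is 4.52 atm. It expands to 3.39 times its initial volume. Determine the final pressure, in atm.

Adiabatic: P₁V₁^γ = P₂V₂^γ ⇒ P₂ = P₁ (V₁/V₂)^γ.
P₂ = 4.52 × (1/3.39)^(7/5) = 0.8182 atm.

P₂ ≈ 0.818 atm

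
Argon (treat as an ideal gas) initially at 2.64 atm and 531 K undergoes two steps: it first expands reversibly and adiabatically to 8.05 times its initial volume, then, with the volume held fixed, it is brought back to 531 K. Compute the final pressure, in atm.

For a monatomic ideal gas γ = 5/3.
Adiabatic step (PV^γ = const): P₂ = 2.64×(1/8.05)^(5/3) = 0.08165 atm; T₂ = 531×(1/8.05)^(2/3) = 132.2 K.
Isochoric: P₃ = P₂(T₃/T₂) = 0.08165 × (531/132.2) = 0.328 atm.

P₃ ≈ 0.328 atm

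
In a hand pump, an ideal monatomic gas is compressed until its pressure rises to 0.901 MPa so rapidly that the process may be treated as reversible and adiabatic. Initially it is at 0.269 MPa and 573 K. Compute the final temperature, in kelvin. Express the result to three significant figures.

T₂ ≈ 929 K

Along an adiabat T P^((1−γ)/γ) is constant, so T₂ = T₁ (P₂/P₁)^((γ−1)/γ).
For a monatomic ideal gas γ = 5/3, so (γ−1)/γ = 2/5.
T₂ = 573 × (0.901/0.269)^(2/5) = 929.3 K.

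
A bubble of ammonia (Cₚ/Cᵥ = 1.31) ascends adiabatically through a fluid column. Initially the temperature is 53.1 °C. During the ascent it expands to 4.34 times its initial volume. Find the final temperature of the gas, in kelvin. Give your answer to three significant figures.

Adiabatic: T₁V₁^(γ−1) = T₂V₂^(γ−1) ⇒ T₂ = T₁ (V₁/V₂)^(γ−1).
T₁ = 53.1 °C = 326.2 K.
T₂ = 326.2 × (1/4.34)^(0.31) = 207 K.

T₂ ≈ 207 K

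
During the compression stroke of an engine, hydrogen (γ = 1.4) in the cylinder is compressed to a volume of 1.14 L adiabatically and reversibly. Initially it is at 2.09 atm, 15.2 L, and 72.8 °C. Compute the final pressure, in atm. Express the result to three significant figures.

Adiabatic: P₁V₁^γ = P₂V₂^γ ⇒ P₂ = P₁ (V₁/V₂)^γ.
P₂ = 2.09 × (15.2/1.14)^(1.4) = 78.53 atm.

P₂ ≈ 78.5 atm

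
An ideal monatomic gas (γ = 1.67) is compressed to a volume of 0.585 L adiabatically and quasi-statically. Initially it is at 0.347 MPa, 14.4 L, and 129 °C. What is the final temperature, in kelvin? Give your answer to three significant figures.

T₂ ≈ 3440 K

Adiabatic: T₁V₁^(γ−1) = T₂V₂^(γ−1) ⇒ T₂ = T₁ (V₁/V₂)^(γ−1).
T₁ = 129 °C = 402.1 K.
T₂ = 402.1 × (14.4/0.585)^(0.67) = 3440 K.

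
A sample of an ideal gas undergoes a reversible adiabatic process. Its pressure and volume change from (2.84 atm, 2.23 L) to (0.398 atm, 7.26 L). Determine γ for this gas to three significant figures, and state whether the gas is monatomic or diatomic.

γ ≈ 1.66; monatomic

PV^γ = const ⇒ γ = ln(P₂/P₁) / ln(V₁/V₂).
γ = ln(0.398/2.84) / ln(2.23/7.26) = 1.665.
γ ≈ 1.66 is close to 5/3, so the gas is monatomic.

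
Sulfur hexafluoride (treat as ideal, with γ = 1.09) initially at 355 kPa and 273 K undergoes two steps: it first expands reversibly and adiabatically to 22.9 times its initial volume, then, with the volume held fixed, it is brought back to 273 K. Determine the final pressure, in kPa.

P₃ ≈ 15.5 kPa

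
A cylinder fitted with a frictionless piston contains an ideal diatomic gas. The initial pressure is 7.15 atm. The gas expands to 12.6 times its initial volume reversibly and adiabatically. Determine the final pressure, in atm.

Adiabatic: P₁V₁^γ = P₂V₂^γ ⇒ P₂ = P₁ (V₁/V₂)^γ.
For a diatomic ideal gas γ = 7/5.
P₂ = 7.15 × (1/12.6)^(7/5) = 0.206 atm.

P₂ ≈ 0.206 atm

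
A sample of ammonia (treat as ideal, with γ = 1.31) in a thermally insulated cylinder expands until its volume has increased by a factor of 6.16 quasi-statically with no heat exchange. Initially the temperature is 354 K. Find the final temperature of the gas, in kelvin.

Adiabatic: T₁V₁^(γ−1) = T₂V₂^(γ−1) ⇒ T₂ = T₁ (V₁/V₂)^(γ−1).
T₂ = 354 × (1/6.16)^(0.31) = 201.5 K.

T₂ ≈ 201 K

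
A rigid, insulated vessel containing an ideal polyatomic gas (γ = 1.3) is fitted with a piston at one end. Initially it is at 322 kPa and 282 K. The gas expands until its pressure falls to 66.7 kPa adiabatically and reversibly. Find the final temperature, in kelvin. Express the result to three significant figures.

Adiabatic: T₂/T₁ = (P₂/P₁)^((γ−1)/γ).
T₂ = 282 × (66.7/322)^(0.231) = 196.1 K.

T₂ ≈ 196 K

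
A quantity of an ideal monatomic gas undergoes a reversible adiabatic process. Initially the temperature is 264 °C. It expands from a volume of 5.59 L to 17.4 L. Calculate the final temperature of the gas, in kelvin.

Adiabatic: T₁V₁^(γ−1) = T₂V₂^(γ−1) ⇒ T₂ = T₁ (V₁/V₂)^(γ−1).
For a monatomic ideal gas γ = 5/3, so γ−1 = 2/3.
T₁ = 264 °C = 537.1 K.
T₂ = 537.1 × (5.59/17.4)^(2/3) = 252 K.

T₂ ≈ 252 K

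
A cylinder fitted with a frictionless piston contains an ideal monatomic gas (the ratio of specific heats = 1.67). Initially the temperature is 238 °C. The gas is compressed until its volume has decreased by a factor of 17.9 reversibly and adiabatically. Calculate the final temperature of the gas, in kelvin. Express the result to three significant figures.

T₂ ≈ 3530 K

For a reversible adiabat TV^(γ−1) is constant, so T₂ = T₁ (V₁/V₂)^(γ−1).
T₁ = 238 °C = 511.1 K.
T₂ = 511.1 × 17.9^(0.67) = 3532 K.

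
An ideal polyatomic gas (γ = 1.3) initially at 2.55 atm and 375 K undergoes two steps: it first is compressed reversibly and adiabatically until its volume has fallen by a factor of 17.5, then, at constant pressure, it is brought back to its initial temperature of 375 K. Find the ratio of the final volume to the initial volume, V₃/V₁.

V₃/V₁ ≈ 0.0242

Adiabatic step: V₂/V₁ = 0.05714; T₂ = T₁·17.5^(0.3) = 885 K.
Isobaric step: V₃/V₂ = T₃/T₂ = 375/885.
V₃/V₁ = (V₂/V₁)(V₃/V₂) = 0.05714 × (375/885) = 0.02421.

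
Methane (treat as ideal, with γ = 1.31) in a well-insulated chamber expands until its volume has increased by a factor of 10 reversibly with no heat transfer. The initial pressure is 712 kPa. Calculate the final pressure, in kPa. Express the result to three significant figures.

Since PV^γ is constant along a reversible adiabat, P₂ = P₁ (V₁/V₂)^γ.
P₂ = 712 × (1/10)^(1.31) = 34.87 kPa.

P₂ ≈ 34.9 kPa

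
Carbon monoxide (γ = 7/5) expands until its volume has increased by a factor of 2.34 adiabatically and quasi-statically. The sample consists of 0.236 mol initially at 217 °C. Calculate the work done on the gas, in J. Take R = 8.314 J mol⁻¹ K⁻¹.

W ≈ -693 J

For a reversible adiabat TV^(γ−1) is constant, so T₂ = T₁ (V₁/V₂)^(γ−1).
T₁ = 217 °C = 490.1 K.
T₂ = 490.1 × (1/2.34)^(2/5) = 348.9 K.
Q = 0, so ΔU = W_on_gas = nCᵥΔT with Cᵥ = R/(γ−1) = 20.79 J/(mol·K).
ΔU = 0.236 × 20.79 × (348.9 − 490.1) = -693.1 J.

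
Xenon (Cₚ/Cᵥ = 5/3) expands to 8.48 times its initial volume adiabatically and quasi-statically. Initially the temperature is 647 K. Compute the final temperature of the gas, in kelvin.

T₂ ≈ 156 K

Adiabatic: T₁V₁^(γ−1) = T₂V₂^(γ−1) ⇒ T₂ = T₁ (V₁/V₂)^(γ−1).
T₂ = 647 × (1/8.48)^(2/3) = 155.6 K.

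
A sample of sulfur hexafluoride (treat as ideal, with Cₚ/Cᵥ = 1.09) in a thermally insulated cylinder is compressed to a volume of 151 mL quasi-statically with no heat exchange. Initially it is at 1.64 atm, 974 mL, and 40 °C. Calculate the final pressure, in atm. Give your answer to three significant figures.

Since PV^γ is constant along a reversible adiabat, P₂ = P₁ (V₁/V₂)^γ.
P₂ = 1.64 × (974/151)^(1.09) = 12.51 atm.

P₂ ≈ 12.5 atm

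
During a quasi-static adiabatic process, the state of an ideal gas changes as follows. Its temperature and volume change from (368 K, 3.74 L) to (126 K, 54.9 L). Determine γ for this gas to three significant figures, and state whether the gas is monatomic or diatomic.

TV^(γ−1) = const ⇒ γ − 1 = ln(T₂/T₁) / ln(V₁/V₂).
γ = 1 + ln(126/368) / ln(3.74/54.9) = 1.399.
γ ≈ 1.40 is close to 7/5, so the gas is diatomic.

γ ≈ 1.40; diatomic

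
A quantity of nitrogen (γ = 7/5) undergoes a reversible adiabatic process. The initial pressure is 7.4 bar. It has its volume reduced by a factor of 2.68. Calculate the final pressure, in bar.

P₂ ≈ 29.4 bar

Adiabatic: P₁V₁^γ = P₂V₂^γ ⇒ P₂ = P₁ (V₁/V₂)^γ.
P₂ = 7.4 × 2.68^(7/5) = 29.42 bar.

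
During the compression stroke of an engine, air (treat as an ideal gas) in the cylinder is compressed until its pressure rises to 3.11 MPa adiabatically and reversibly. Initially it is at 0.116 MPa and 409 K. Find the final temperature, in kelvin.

Adiabatic: T₂/T₁ = (P₂/P₁)^((γ−1)/γ).
For a diatomic ideal gas γ = 7/5, so (γ−1)/γ = 2/7.
T₂ = 409 × (3.11/0.116)^(2/7) = 1047 K.

T₂ ≈ 1050 K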